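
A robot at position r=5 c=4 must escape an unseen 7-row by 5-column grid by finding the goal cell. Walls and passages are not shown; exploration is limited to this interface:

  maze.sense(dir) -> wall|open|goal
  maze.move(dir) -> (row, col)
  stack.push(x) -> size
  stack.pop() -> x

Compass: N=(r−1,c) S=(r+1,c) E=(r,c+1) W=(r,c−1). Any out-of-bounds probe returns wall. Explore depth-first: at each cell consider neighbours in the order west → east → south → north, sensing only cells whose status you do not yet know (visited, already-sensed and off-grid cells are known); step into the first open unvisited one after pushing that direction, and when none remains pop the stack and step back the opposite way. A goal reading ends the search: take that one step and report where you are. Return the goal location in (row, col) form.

% 1. maze.sense(dir→west) => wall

% 2. maze.sense(dir→south) => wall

% 3. maze.sense(dir→north) => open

% 4. stack.push(x→north) => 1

% 5. maze.move(dir→north) => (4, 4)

% 6. maze.sense(dir→west) => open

% 7. stack.push(x→west) => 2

% 8. maze.move(dir→west) => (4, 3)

% 9. maze.sense(dir→west) => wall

% 10. maze.sense(dir→north) => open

% 11. stack.push(x→north) => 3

% 12. maze.move(dir→north) => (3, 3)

% 13. maze.sense(dir→west) => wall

% 14. maze.sense(dir→east) => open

% 15. stack.push(x→east) => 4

% 16. maze.move(dir→east) => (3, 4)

% 17. maze.sense(dir→north) => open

% 18. stack.push(x→north) => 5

% 19. maze.move(dir→north) => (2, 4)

% 20. maze.sense(dir→west) => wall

% 21. maze.sense(dir→north) => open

% 22. stack.push(x→north) => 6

% 23. maze.move(dir→north) => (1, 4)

% 24. maze.sense(dir→west) => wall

% 25. maze.sense(dir→north) => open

% 26. stack.push(x→north) => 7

% 27. maze.move(dir→north) => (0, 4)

% 28. maze.sense(dir→west) => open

% 29. stack.push(x→west) => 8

% 30. maze.move(dir→west) => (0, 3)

% 31. maze.sense(dir→west) => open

% 32. stack.push(x→west) => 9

% 33. maze.move(dir→west) => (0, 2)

% 34. maze.sense(dir→west) => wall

% 35. maze.sense(dir→south) => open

% 36. stack.push(x→south) => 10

% 37. maze.move(dir→south) => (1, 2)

% 38. maze.sense(dir→west) => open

% 39. stack.push(x→west) => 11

% 40. maze.move(dir→west) => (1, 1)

% 41. maze.sense(dir→west) => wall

% 42. maze.sense(dir→south) => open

% 43. stack.push(x→south) => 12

% 44. maze.move(dir→south) => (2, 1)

% 45. maze.sense(dir→west) => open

% 46. stack.push(x→west) => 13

% 47. maze.move(dir→west) => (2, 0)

% 48. maze.sense(dir→south) => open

% 49. stack.push(x→south) => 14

% 50. maze.move(dir→south) => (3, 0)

% 51. maze.sense(dir→east) => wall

% 52. maze.sense(dir→south) => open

% 53. stack.push(x→south) => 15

% 54. maze.move(dir→south) => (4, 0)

% 55. maze.sense(dir→east) => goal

% 56. maze.move(dir→east) => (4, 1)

Answer: (4, 1)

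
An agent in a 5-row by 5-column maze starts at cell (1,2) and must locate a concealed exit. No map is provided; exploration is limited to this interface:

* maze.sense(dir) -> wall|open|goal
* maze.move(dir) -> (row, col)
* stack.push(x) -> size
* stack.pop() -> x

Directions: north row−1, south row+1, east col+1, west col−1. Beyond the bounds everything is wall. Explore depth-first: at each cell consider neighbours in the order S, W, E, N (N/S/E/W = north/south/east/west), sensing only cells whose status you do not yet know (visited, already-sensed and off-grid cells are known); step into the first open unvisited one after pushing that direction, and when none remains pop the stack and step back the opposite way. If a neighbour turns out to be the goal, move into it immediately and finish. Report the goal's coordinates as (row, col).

Using maze.sense passing south, and observe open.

Using stack.push passing south, yielding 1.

I call maze.move passing south, and see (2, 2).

I try maze.sense passing south, and get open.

Using stack.push passing south, and see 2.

Invoking maze.move passing south, and get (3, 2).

I run maze.sense passing south, giving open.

Using stack.push passing south, and observe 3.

I run maze.move passing south, yielding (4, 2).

Now I run maze.sense passing west, yielding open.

Now I run stack.push passing west, and see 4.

Using maze.move passing west, — result: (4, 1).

Then maze.sense passing west, and observe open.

Next I call stack.push passing west, and see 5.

I try maze.move passing west, → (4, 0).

I invoke maze.sense passing north, and get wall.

Calling stack.pop(), yielding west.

Then maze.move passing east, and observe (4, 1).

Now I run maze.sense passing north, : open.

I call stack.push passing north, yielding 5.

Calling maze.move passing north, and see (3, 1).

Then maze.sense passing north, : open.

I try stack.push passing north, → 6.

Using maze.move passing north, : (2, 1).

Then maze.sense passing west, giving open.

Next I call stack.push passing west, — result: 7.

I try maze.move passing west, — result: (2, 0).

Now I run maze.sense passing north, : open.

Next I call stack.push passing north, and see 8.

I call maze.move passing north, and see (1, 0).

I invoke maze.sense passing east, yielding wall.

Now I run maze.sense passing north, and observe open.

Invoking stack.push passing north, → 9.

I run maze.move passing north, giving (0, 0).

I invoke maze.sense passing east, and see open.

I try stack.push passing east, giving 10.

Invoking maze.move passing east, → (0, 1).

Calling maze.sense passing east, yielding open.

I run stack.push passing east, and get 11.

I run maze.move passing east, — result: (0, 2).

I invoke maze.sense passing east, — result: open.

Using stack.push passing east, and observe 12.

I use maze.move passing east, which returns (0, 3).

I use maze.sense passing south, giving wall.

I try maze.sense passing east, → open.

Calling stack.push passing east, and get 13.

Using maze.move passing east, which returns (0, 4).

I try maze.sense passing south, and get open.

Next I call stack.push passing south, and see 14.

Using maze.move passing south, → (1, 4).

Using maze.sense passing south, — result: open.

Calling stack.push passing south, and get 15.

I run maze.move passing south, and see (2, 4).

I invoke maze.sense passing south, : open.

I invoke stack.push passing south, yielding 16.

I call maze.move passing south, → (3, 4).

I use maze.sense passing south, yielding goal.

I call maze.move passing south, — result: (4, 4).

Answer: (4, 4)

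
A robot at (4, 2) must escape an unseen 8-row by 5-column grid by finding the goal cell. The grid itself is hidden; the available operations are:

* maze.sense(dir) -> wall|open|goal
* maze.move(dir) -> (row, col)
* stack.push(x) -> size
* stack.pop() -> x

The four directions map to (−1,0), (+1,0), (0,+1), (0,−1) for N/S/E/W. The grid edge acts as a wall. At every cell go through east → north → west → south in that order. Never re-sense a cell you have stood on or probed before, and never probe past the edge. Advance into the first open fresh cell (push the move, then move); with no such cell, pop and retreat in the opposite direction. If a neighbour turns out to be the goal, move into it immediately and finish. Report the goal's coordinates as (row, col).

I run maze.sense(east), giving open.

I call stack.push(east), — result: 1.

Now I run maze.move(east), and see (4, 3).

I use maze.sense(east), : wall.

Next I call maze.sense(north), : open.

Now I run stack.push(north), → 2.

Using maze.move(north), yielding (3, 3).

Using maze.sense(east), and see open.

I try stack.push(east), and get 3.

Calling maze.move(east), — result: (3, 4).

Using maze.sense(north), giving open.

I try stack.push(north), and get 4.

I call maze.move(north), and see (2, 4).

Now I run maze.sense(north), yielding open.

I call stack.push(north), yielding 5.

I try maze.move(north), and see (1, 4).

I use maze.sense(north), and see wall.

I call maze.sense(west), yielding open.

I try stack.push(west), : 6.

Calling maze.move(west), → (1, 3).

I invoke maze.sense(north), and observe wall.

Now I run maze.sense(west), → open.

Then stack.push(west), and observe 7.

Then maze.move(west), and get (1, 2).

I call maze.sense(north), → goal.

Next I call maze.move(north), : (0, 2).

Answer: (0, 2)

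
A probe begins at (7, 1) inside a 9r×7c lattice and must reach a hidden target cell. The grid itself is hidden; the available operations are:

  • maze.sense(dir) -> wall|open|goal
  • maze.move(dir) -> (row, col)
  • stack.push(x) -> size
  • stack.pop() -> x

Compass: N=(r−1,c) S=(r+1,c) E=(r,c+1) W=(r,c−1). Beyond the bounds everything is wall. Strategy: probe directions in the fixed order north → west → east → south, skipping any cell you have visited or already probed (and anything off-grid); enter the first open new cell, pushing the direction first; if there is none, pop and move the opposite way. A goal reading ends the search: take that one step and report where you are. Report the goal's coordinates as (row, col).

> sense dir→north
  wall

> sense dir→west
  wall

> sense dir→east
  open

> push x→east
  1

> move dir→east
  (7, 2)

> sense dir→north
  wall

> sense dir→east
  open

> push x→east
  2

> move dir→east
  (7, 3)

> sense dir→north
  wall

> sense dir→east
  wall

> sense dir→south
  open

> push x→south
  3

> move dir→south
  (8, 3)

> sense dir→west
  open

> push x→west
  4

> move dir→west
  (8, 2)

> sense dir→west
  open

> push x→west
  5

> move dir→west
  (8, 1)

> sense dir→west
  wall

> pop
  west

> move dir→east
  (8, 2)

> pop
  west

> move dir→east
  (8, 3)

> sense dir→east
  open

> push x→east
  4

> move dir→east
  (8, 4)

> sense dir→east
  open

> push x→east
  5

> move dir→east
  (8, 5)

> sense dir→north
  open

> push x→north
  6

> move dir→north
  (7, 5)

> sense dir→north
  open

> push x→north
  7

> move dir→north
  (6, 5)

> sense dir→north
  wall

> sense dir→west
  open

> push x→west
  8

> move dir→west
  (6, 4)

> sense dir→north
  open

> push x→north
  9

> move dir→north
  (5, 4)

> sense dir→north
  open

> push x→north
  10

> move dir→north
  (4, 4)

> sense dir→north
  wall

> sense dir→west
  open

> push x→west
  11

> move dir→west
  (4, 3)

> sense dir→north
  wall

> sense dir→west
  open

> push x→west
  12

> move dir→west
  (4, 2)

> sense dir→north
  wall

> sense dir→west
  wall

> sense dir→south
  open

> push x→south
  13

> move dir→south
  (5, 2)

> sense dir→west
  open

> push x→west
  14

> move dir→west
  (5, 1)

> sense dir→west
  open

> push x→west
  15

> move dir→west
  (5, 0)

> sense dir→north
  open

> push x→north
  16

> move dir→north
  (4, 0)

> sense dir→north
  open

> push x→north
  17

> move dir→north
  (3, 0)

> sense dir→north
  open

> push x→north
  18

> move dir→north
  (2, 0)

> sense dir→north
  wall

> sense dir→east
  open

> push x→east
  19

> move dir→east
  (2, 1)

> sense dir→north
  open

> push x→north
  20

> move dir→north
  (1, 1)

> sense dir→north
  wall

> sense dir→east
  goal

> move dir→east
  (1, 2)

Answer: (1, 2)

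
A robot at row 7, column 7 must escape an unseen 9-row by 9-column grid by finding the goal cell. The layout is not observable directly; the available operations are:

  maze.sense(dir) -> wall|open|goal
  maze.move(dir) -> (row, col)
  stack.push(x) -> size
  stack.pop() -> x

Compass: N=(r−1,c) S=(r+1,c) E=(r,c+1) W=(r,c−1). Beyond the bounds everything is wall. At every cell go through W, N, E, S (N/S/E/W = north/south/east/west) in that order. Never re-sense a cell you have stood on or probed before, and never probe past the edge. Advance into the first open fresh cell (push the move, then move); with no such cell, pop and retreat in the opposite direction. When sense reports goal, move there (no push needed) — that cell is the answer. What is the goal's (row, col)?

Step: sense[dir='west']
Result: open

Step: push[x='west']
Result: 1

Step: move[dir='west']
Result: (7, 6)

Step: sense[dir='west']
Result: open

Step: push[x='west']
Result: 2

Step: move[dir='west']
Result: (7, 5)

Step: sense[dir='west']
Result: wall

Step: sense[dir='north']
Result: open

Step: push[x='north']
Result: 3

Step: move[dir='north']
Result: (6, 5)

Step: sense[dir='west']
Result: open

Step: push[x='west']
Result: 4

Step: move[dir='west']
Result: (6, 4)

Step: sense[dir='west']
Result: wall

Step: sense[dir='north']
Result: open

Step: push[x='north']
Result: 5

Step: move[dir='north']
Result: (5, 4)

Step: sense[dir='west']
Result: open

Step: push[x='west']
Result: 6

Step: move[dir='west']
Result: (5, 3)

Step: sense[dir='west']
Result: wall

Step: sense[dir='north']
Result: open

Step: push[x='north']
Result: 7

Step: move[dir='north']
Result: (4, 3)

Step: sense[dir='west']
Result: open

Step: push[x='west']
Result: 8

Step: move[dir='west']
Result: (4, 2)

Step: sense[dir='west']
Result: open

Step: push[x='west']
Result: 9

Step: move[dir='west']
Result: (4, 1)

Step: sense[dir='west']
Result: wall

Step: sense[dir='north']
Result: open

Step: push[x='north']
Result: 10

Step: move[dir='north']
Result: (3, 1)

Step: sense[dir='west']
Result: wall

Step: sense[dir='north']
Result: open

Step: push[x='north']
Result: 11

Step: move[dir='north']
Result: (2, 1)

Step: sense[dir='west']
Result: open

Step: push[x='west']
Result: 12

Step: move[dir='west']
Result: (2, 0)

Step: sense[dir='north']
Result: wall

Step: pop[]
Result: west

Step: move[dir='east']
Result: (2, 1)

Step: sense[dir='north']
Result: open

Step: push[x='north']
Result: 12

Step: move[dir='north']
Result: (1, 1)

Step: sense[dir='north']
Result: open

Step: push[x='north']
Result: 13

Step: move[dir='north']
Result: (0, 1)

Step: sense[dir='west']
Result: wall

Step: sense[dir='east']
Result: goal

Step: move[dir='east']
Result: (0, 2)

Answer: (0, 2)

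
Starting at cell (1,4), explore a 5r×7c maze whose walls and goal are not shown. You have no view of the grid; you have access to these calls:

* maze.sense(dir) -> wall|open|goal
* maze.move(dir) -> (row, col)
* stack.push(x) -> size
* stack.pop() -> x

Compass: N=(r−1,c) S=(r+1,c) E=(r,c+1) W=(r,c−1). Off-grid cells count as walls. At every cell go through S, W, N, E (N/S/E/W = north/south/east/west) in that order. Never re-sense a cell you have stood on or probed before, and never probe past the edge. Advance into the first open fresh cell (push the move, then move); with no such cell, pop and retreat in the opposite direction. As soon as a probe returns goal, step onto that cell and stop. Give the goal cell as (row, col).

// sense(dir='south') ~> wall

// sense(dir='west') ~> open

// push(x='west') ~> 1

// move(dir='west') ~> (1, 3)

// sense(dir='south') ~> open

// push(x='south') ~> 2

// move(dir='south') ~> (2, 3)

// sense(dir='south') ~> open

// push(x='south') ~> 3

// move(dir='south') ~> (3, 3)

// sense(dir='south') ~> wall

// sense(dir='west') ~> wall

// sense(dir='east') ~> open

// push(x='east') ~> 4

// move(dir='east') ~> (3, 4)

// sense(dir='south') ~> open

// push(x='south') ~> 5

// move(dir='south') ~> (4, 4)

// sense(dir='east') ~> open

// push(x='east') ~> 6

// move(dir='east') ~> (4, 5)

// sense(dir='north') ~> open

// push(x='north') ~> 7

// move(dir='north') ~> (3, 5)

// sense(dir='north') ~> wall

// sense(dir='east') ~> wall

// pop() ~> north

// move(dir='south') ~> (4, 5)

// sense(dir='east') ~> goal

// move(dir='east') ~> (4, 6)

Answer: (4, 6)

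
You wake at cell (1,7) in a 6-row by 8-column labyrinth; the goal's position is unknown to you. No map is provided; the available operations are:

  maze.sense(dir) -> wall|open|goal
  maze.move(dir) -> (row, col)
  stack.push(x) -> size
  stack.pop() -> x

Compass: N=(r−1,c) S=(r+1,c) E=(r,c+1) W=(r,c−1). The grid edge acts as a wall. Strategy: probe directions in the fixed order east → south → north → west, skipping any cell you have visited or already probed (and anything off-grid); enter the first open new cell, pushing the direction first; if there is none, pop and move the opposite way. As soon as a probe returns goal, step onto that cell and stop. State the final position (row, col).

;; 1. maze.sense(dir=south) -> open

;; 2. stack.push(x=south) -> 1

;; 3. maze.move(dir=south) -> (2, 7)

;; 4. maze.sense(dir=south) -> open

;; 5. stack.push(x=south) -> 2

;; 6. maze.move(dir=south) -> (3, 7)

;; 7. maze.sense(dir=south) -> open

;; 8. stack.push(x=south) -> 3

;; 9. maze.move(dir=south) -> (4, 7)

;; 10. maze.sense(dir=south) -> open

;; 11. stack.push(x=south) -> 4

;; 12. maze.move(dir=south) -> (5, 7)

;; 13. maze.sense(dir=west) -> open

;; 14. stack.push(x=west) -> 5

;; 15. maze.move(dir=west) -> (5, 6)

;; 16. maze.sense(dir=north) -> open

;; 17. stack.push(x=north) -> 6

;; 18. maze.move(dir=north) -> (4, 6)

;; 19. maze.sense(dir=north) -> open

;; 20. stack.push(x=north) -> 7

;; 21. maze.move(dir=north) -> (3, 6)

;; 22. maze.sense(dir=north) -> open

;; 23. stack.push(x=north) -> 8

;; 24. maze.move(dir=north) -> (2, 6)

;; 25. maze.sense(dir=north) -> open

;; 26. stack.push(x=north) -> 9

;; 27. maze.move(dir=north) -> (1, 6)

;; 28. maze.sense(dir=north) -> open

;; 29. stack.push(x=north) -> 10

;; 30. maze.move(dir=north) -> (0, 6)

;; 31. maze.sense(dir=east) -> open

;; 32. stack.push(x=east) -> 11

;; 33. maze.move(dir=east) -> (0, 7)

;; 34. stack.pop() -> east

;; 35. maze.move(dir=west) -> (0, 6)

;; 36. maze.sense(dir=west) -> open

;; 37. stack.push(x=west) -> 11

;; 38. maze.move(dir=west) -> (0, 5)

;; 39. maze.sense(dir=south) -> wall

;; 40. maze.sense(dir=west) -> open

;; 41. stack.push(x=west) -> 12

;; 42. maze.move(dir=west) -> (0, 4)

;; 43. maze.sense(dir=south) -> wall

;; 44. maze.sense(dir=west) -> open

;; 45. stack.push(x=west) -> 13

;; 46. maze.move(dir=west) -> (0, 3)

;; 47. maze.sense(dir=south) -> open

;; 48. stack.push(x=south) -> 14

;; 49. maze.move(dir=south) -> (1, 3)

;; 50. maze.sense(dir=south) -> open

;; 51. stack.push(x=south) -> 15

;; 52. maze.move(dir=south) -> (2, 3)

;; 53. maze.sense(dir=east) -> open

;; 54. stack.push(x=east) -> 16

;; 55. maze.move(dir=east) -> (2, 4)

;; 56. maze.sense(dir=east) -> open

;; 57. stack.push(x=east) -> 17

;; 58. maze.move(dir=east) -> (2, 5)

;; 59. maze.sense(dir=south) -> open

;; 60. stack.push(x=south) -> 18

;; 61. maze.move(dir=south) -> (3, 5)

;; 62. maze.sense(dir=south) -> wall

;; 63. maze.sense(dir=west) -> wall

;; 64. stack.pop() -> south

;; 65. maze.move(dir=north) -> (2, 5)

;; 66. stack.pop() -> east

;; 67. maze.move(dir=west) -> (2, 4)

;; 68. stack.pop() -> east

;; 69. maze.move(dir=west) -> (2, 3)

;; 70. maze.sense(dir=south) -> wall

;; 71. maze.sense(dir=west) -> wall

;; 72. stack.pop() -> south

;; 73. maze.move(dir=north) -> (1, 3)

;; 74. maze.sense(dir=west) -> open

;; 75. stack.push(x=west) -> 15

;; 76. maze.move(dir=west) -> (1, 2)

;; 77. maze.sense(dir=north) -> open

;; 78. stack.push(x=north) -> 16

;; 79. maze.move(dir=north) -> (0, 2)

;; 80. maze.sense(dir=west) -> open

;; 81. stack.push(x=west) -> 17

;; 82. maze.move(dir=west) -> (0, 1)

;; 83. maze.sense(dir=south) -> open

;; 84. stack.push(x=south) -> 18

;; 85. maze.move(dir=south) -> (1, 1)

;; 86. maze.sense(dir=south) -> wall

;; 87. maze.sense(dir=west) -> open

;; 88. stack.push(x=west) -> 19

;; 89. maze.move(dir=west) -> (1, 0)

;; 90. maze.sense(dir=south) -> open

;; 91. stack.push(x=south) -> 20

;; 92. maze.move(dir=south) -> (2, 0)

;; 93. maze.sense(dir=south) -> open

;; 94. stack.push(x=south) -> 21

;; 95. maze.move(dir=south) -> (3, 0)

;; 96. maze.sense(dir=east) -> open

;; 97. stack.push(x=east) -> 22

;; 98. maze.move(dir=east) -> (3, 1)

;; 99. maze.sense(dir=east) -> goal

;; 100. maze.move(dir=east) -> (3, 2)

Answer: (3, 2)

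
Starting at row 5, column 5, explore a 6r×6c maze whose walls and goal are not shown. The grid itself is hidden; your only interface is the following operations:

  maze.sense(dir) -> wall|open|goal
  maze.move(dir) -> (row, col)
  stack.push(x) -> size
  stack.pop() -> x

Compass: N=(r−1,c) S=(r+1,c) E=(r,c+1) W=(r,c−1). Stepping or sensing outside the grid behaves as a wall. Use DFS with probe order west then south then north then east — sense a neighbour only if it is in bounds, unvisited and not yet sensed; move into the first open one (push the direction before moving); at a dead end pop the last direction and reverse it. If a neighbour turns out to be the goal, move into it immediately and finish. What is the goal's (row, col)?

! maze.sense(dir: west) => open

! stack.push(x: west) => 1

! maze.move(dir: west) => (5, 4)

! maze.sense(dir: west) => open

! stack.push(x: west) => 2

! maze.move(dir: west) => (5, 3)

! maze.sense(dir: west) => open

! stack.push(x: west) => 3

! maze.move(dir: west) => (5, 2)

! maze.sense(dir: west) => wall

! maze.sense(dir: north) => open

! stack.push(x: north) => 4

! maze.move(dir: north) => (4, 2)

! maze.sense(dir: west) => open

! stack.push(x: west) => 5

! maze.move(dir: west) => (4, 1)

! maze.sense(dir: west) => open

! stack.push(x: west) => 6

! maze.move(dir: west) => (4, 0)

! maze.sense(dir: south) => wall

! maze.sense(dir: north) => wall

! stack.pop() => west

! maze.move(dir: east) => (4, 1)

! maze.sense(dir: north) => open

! stack.push(x: north) => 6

! maze.move(dir: north) => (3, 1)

! maze.sense(dir: north) => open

! stack.push(x: north) => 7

! maze.move(dir: north) => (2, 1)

! maze.sense(dir: west) => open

! stack.push(x: west) => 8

! maze.move(dir: west) => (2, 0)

! maze.sense(dir: north) => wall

! stack.pop() => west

! maze.move(dir: east) => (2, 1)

! maze.sense(dir: north) => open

! stack.push(x: north) => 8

! maze.move(dir: north) => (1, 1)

! maze.sense(dir: north) => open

! stack.push(x: north) => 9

! maze.move(dir: north) => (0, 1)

! maze.sense(dir: west) => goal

! maze.move(dir: west) => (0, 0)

Answer: (0, 0)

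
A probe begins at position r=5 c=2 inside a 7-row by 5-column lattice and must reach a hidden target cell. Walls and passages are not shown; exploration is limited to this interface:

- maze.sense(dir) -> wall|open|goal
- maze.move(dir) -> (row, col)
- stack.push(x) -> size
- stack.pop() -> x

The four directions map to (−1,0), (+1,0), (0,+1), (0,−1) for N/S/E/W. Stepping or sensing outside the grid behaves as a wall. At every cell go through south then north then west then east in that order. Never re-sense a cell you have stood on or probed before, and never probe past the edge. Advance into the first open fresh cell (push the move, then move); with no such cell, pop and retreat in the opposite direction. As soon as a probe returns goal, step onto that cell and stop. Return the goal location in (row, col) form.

;; maze.sense(dir='south') => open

;; stack.push(x='south') => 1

;; maze.move(dir='south') => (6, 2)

;; maze.sense(dir='west') => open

;; stack.push(x='west') => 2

;; maze.move(dir='west') => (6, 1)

;; maze.sense(dir='north') => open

;; stack.push(x='north') => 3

;; maze.move(dir='north') => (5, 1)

;; maze.sense(dir='north') => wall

;; maze.sense(dir='west') => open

;; stack.push(x='west') => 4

;; maze.move(dir='west') => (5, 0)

;; maze.sense(dir='south') => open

;; stack.push(x='south') => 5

;; maze.move(dir='south') => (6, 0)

;; stack.pop() => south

;; maze.move(dir='north') => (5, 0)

;; maze.sense(dir='north') => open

;; stack.push(x='north') => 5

;; maze.move(dir='north') => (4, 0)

;; maze.sense(dir='north') => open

;; stack.push(x='north') => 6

;; maze.move(dir='north') => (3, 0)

;; maze.sense(dir='north') => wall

;; maze.sense(dir='east') => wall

;; stack.pop() => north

;; maze.move(dir='south') => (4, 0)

;; stack.pop() => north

;; maze.move(dir='south') => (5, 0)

;; stack.pop() => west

;; maze.move(dir='east') => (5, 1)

;; stack.pop() => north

;; maze.move(dir='south') => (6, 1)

;; stack.pop() => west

;; maze.move(dir='east') => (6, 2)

;; maze.sense(dir='east') => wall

;; stack.pop() => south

;; maze.move(dir='north') => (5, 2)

;; maze.sense(dir='north') => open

;; stack.push(x='north') => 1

;; maze.move(dir='north') => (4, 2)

;; maze.sense(dir='north') => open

;; stack.push(x='north') => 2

;; maze.move(dir='north') => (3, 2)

;; maze.sense(dir='north') => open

;; stack.push(x='north') => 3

;; maze.move(dir='north') => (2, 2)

;; maze.sense(dir='north') => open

;; stack.push(x='north') => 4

;; maze.move(dir='north') => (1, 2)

;; maze.sense(dir='north') => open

;; stack.push(x='north') => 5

;; maze.move(dir='north') => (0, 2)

;; maze.sense(dir='west') => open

;; stack.push(x='west') => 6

;; maze.move(dir='west') => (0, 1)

;; maze.sense(dir='south') => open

;; stack.push(x='south') => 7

;; maze.move(dir='south') => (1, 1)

;; maze.sense(dir='south') => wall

;; maze.sense(dir='west') => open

;; stack.push(x='west') => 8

;; maze.move(dir='west') => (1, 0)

;; maze.sense(dir='north') => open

;; stack.push(x='north') => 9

;; maze.move(dir='north') => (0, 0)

;; stack.pop() => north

;; maze.move(dir='south') => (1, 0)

;; stack.pop() => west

;; maze.move(dir='east') => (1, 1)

;; stack.pop() => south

;; maze.move(dir='north') => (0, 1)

;; stack.pop() => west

;; maze.move(dir='east') => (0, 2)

;; maze.sense(dir='east') => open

;; stack.push(x='east') => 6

;; maze.move(dir='east') => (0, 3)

;; maze.sense(dir='south') => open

;; stack.push(x='south') => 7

;; maze.move(dir='south') => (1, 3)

;; maze.sense(dir='south') => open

;; stack.push(x='south') => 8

;; maze.move(dir='south') => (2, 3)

;; maze.sense(dir='south') => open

;; stack.push(x='south') => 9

;; maze.move(dir='south') => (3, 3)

;; maze.sense(dir='south') => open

;; stack.push(x='south') => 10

;; maze.move(dir='south') => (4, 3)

;; maze.sense(dir='south') => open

;; stack.push(x='south') => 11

;; maze.move(dir='south') => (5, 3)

;; maze.sense(dir='east') => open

;; stack.push(x='east') => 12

;; maze.move(dir='east') => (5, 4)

;; maze.sense(dir='south') => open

;; stack.push(x='south') => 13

;; maze.move(dir='south') => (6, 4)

;; stack.pop() => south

;; maze.move(dir='north') => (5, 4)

;; maze.sense(dir='north') => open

;; stack.push(x='north') => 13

;; maze.move(dir='north') => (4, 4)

;; maze.sense(dir='north') => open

;; stack.push(x='north') => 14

;; maze.move(dir='north') => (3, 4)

;; maze.sense(dir='north') => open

;; stack.push(x='north') => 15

;; maze.move(dir='north') => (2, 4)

;; maze.sense(dir='north') => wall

;; stack.pop() => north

;; maze.move(dir='south') => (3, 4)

;; stack.pop() => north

;; maze.move(dir='south') => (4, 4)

;; stack.pop() => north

;; maze.move(dir='south') => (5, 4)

;; stack.pop() => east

;; maze.move(dir='west') => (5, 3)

;; stack.pop() => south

;; maze.move(dir='north') => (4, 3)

;; stack.pop() => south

;; maze.move(dir='north') => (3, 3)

;; stack.pop() => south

;; maze.move(dir='north') => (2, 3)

;; stack.pop() => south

;; maze.move(dir='north') => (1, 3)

;; stack.pop() => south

;; maze.move(dir='north') => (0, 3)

;; maze.sense(dir='east') => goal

;; maze.move(dir='east') => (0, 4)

Answer: (0, 4)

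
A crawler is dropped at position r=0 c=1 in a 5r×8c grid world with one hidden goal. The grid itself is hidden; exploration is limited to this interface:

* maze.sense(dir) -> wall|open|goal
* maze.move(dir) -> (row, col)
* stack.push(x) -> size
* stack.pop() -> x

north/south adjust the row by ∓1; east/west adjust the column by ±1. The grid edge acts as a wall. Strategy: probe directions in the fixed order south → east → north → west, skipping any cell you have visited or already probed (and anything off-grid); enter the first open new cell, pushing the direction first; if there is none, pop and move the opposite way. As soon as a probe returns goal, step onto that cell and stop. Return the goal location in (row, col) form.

% sense dir=south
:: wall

% sense dir=east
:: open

% push x=east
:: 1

% move dir=east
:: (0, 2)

% sense dir=south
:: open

% push x=south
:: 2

% move dir=south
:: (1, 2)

% sense dir=south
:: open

% push x=south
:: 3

% move dir=south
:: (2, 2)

% sense dir=south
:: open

% push x=south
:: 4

% move dir=south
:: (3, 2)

% sense dir=south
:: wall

% sense dir=east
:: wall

% sense dir=west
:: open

% push x=west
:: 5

% move dir=west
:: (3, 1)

% sense dir=south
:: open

% push x=south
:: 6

% move dir=south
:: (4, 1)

% sense dir=west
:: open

% push x=west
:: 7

% move dir=west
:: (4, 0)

% sense dir=north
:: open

% push x=north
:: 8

% move dir=north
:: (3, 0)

% sense dir=north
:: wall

% pop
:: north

% move dir=south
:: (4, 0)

% pop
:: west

% move dir=east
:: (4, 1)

% pop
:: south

% move dir=north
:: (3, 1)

% sense dir=north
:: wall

% pop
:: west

% move dir=east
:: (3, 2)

% pop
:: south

% move dir=north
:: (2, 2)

% sense dir=east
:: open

% push x=east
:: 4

% move dir=east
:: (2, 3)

% sense dir=east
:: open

% push x=east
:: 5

% move dir=east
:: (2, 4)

% sense dir=south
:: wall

% sense dir=east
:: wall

% sense dir=north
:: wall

% pop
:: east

% move dir=west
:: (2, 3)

% sense dir=north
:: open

% push x=north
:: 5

% move dir=north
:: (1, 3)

% sense dir=north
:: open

% push x=north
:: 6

% move dir=north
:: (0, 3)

% sense dir=east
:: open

% push x=east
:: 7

% move dir=east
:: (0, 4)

% sense dir=east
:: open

% push x=east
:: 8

% move dir=east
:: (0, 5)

% sense dir=south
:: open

% push x=south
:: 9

% move dir=south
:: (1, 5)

% sense dir=east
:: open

% push x=east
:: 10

% move dir=east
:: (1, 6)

% sense dir=south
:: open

% push x=south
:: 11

% move dir=south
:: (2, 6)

% sense dir=south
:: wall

% sense dir=east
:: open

% push x=east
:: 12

% move dir=east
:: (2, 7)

% sense dir=south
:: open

% push x=south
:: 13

% move dir=south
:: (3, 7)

% sense dir=south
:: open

% push x=south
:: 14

% move dir=south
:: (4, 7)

% sense dir=west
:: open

% push x=west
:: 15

% move dir=west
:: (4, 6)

% sense dir=west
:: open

% push x=west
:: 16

% move dir=west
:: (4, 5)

% sense dir=north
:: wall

% sense dir=west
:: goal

% move dir=west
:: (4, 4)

Answer: (4, 4)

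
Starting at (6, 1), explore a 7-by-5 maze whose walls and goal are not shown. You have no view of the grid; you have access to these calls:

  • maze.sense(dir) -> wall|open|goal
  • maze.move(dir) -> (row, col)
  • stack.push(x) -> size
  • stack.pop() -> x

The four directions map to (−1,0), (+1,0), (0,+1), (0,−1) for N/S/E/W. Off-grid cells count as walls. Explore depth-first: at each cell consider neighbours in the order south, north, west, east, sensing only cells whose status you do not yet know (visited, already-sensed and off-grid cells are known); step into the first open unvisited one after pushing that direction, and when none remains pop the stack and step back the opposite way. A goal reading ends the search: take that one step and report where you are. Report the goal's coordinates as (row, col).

Calling maze.sense on dir→north, which returns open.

Now I run stack.push on x→north, — result: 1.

I invoke maze.move on dir→north, and get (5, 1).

Invoking maze.sense on dir→north, which returns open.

Invoking stack.push on x→north, and observe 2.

Calling maze.move on dir→north, and get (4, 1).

Using maze.sense on dir→north, → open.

Now I run stack.push on x→north, → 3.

Invoking maze.move on dir→north, and see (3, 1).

I use maze.sense on dir→north, : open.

I run stack.push on x→north, yielding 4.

I call maze.move on dir→north, yielding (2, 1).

Using maze.sense on dir→north, and get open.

Invoking stack.push on x→north, — result: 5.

I try maze.move on dir→north, — result: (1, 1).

Using maze.sense on dir→north, giving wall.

Using maze.sense on dir→west, — result: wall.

Then maze.sense on dir→east, → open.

I invoke stack.push on x→east, → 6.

Invoking maze.move on dir→east, : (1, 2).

I call maze.sense on dir→south, → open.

I run stack.push on x→south, and get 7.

Now I run maze.move on dir→south, giving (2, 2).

I try maze.sense on dir→south, yielding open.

I use stack.push on x→south, which returns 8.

I invoke maze.move on dir→south, and see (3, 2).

I invoke maze.sense on dir→south, and see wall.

I run maze.sense on dir→east, and see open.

I try stack.push on x→east, giving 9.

I try maze.move on dir→east, and get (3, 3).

I invoke maze.sense on dir→south, and observe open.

I call stack.push on x→south, and observe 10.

Invoking maze.move on dir→south, and see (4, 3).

Using maze.sense on dir→south, → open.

I invoke stack.push on x→south, — result: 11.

I call maze.move on dir→south, : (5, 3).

Now I run maze.sense on dir→south, which returns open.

I use stack.push on x→south, — result: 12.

Calling maze.move on dir→south, yielding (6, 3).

I try maze.sense on dir→west, and see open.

I use stack.push on x→west, and observe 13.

Calling maze.move on dir→west, → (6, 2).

I invoke maze.sense on dir→north, and get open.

I invoke stack.push on x→north, — result: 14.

I call maze.move on dir→north, and get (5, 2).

Using stack.pop, yielding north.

Next I call maze.move on dir→south, which returns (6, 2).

I try stack.pop(), and observe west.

I try maze.move on dir→east, and see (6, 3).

I invoke maze.sense on dir→east, — result: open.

I invoke stack.push on x→east, which returns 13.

I try maze.move on dir→east, which returns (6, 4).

I invoke maze.sense on dir→north, : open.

Using stack.push on x→north, and get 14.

I use maze.move on dir→north, — result: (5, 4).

Using maze.sense on dir→north, giving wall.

I call stack.pop(), → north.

Using maze.move on dir→south, yielding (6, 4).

I call stack.pop, and observe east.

Next I call maze.move on dir→west, → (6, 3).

Now I run stack.pop(), giving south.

Then maze.move on dir→north, yielding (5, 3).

I run stack.pop(), : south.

I use maze.move on dir→north, yielding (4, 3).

I invoke stack.pop, which returns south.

Calling maze.move on dir→north, and get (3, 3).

Next I call maze.sense on dir→north, and get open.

Calling stack.push on x→north, → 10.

Now I run maze.move on dir→north, giving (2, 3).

I try maze.sense on dir→north, and get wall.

Using maze.sense on dir→east, — result: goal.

I use maze.move on dir→east, → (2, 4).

Answer: (2, 4)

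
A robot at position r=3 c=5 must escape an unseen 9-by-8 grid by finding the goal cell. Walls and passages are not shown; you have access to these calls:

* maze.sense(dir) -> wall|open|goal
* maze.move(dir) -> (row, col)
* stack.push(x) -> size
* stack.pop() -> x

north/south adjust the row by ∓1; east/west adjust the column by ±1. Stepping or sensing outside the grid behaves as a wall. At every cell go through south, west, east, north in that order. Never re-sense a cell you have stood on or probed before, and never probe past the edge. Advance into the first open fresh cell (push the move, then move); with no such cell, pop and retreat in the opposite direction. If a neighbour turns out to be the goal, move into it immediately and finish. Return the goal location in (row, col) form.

==> maze.sense(south)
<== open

==> stack.push(south)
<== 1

==> maze.move(south)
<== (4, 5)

==> maze.sense(south)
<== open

==> stack.push(south)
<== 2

==> maze.move(south)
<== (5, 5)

==> maze.sense(south)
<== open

==> stack.push(south)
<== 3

==> maze.move(south)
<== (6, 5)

==> maze.sense(south)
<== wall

==> maze.sense(west)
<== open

==> stack.push(west)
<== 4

==> maze.move(west)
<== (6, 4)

==> maze.sense(south)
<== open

==> stack.push(south)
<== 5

==> maze.move(south)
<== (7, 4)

==> maze.sense(south)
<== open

==> stack.push(south)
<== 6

==> maze.move(south)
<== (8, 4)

==> maze.sense(west)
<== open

==> stack.push(west)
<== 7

==> maze.move(west)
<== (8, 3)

==> maze.sense(west)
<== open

==> stack.push(west)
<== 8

==> maze.move(west)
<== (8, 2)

==> maze.sense(west)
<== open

==> stack.push(west)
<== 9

==> maze.move(west)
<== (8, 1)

==> maze.sense(west)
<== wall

==> maze.sense(north)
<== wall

==> stack.pop()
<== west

==> maze.move(east)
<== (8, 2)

==> maze.sense(north)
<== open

==> stack.push(north)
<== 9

==> maze.move(north)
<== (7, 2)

==> maze.sense(east)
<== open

==> stack.push(east)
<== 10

==> maze.move(east)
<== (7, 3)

==> maze.sense(north)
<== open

==> stack.push(north)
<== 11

==> maze.move(north)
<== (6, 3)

==> maze.sense(west)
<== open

==> stack.push(west)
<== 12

==> maze.move(west)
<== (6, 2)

==> maze.sense(west)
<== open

==> stack.push(west)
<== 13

==> maze.move(west)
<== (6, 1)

==> maze.sense(west)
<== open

==> stack.push(west)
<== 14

==> maze.move(west)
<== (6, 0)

==> maze.sense(south)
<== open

==> stack.push(south)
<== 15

==> maze.move(south)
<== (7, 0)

==> stack.pop()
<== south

==> maze.move(north)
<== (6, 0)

==> maze.sense(north)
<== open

==> stack.push(north)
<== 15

==> maze.move(north)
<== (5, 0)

==> maze.sense(east)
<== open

==> stack.push(east)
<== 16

==> maze.move(east)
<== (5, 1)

==> maze.sense(east)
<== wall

==> maze.sense(north)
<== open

==> stack.push(north)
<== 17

==> maze.move(north)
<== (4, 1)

==> maze.sense(west)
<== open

==> stack.push(west)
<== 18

==> maze.move(west)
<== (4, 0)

==> maze.sense(north)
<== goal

==> maze.move(north)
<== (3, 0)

Answer: (3, 0)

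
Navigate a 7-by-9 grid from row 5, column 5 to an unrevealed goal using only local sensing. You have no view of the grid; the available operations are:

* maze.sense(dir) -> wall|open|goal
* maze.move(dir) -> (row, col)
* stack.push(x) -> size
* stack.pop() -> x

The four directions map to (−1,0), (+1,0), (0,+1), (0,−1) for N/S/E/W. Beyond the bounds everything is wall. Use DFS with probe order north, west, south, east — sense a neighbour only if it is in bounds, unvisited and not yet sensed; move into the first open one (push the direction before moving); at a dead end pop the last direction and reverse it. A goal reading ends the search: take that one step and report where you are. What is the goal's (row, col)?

~$ maze.sense dir='north'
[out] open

~$ stack.push x='north'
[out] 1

~$ maze.move dir='north'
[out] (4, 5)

~$ maze.sense dir='north'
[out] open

~$ stack.push x='north'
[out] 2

~$ maze.move dir='north'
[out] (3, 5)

~$ maze.sense dir='north'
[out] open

~$ stack.push x='north'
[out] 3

~$ maze.move dir='north'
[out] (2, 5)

~$ maze.sense dir='north'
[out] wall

~$ maze.sense dir='west'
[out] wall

~$ maze.sense dir='east'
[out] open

~$ stack.push x='east'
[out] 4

~$ maze.move dir='east'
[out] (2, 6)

~$ maze.sense dir='north'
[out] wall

~$ maze.sense dir='south'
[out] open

~$ stack.push x='south'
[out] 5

~$ maze.move dir='south'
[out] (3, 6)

~$ maze.sense dir='south'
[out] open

~$ stack.push x='south'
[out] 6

~$ maze.move dir='south'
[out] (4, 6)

~$ maze.sense dir='south'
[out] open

~$ stack.push x='south'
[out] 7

~$ maze.move dir='south'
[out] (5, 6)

~$ maze.sense dir='south'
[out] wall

~$ maze.sense dir='east'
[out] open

~$ stack.push x='east'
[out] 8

~$ maze.move dir='east'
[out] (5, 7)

~$ maze.sense dir='north'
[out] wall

~$ maze.sense dir='south'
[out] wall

~$ maze.sense dir='east'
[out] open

~$ stack.push x='east'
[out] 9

~$ maze.move dir='east'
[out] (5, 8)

~$ maze.sense dir='north'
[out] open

~$ stack.push x='north'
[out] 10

~$ maze.move dir='north'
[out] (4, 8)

~$ maze.sense dir='north'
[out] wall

~$ stack.pop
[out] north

~$ maze.move dir='south'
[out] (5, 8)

~$ maze.sense dir='south'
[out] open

~$ stack.push x='south'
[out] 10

~$ maze.move dir='south'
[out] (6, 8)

~$ stack.pop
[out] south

~$ maze.move dir='north'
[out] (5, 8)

~$ stack.pop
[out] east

~$ maze.move dir='west'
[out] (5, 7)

~$ stack.pop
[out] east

~$ maze.move dir='west'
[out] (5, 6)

~$ stack.pop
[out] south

~$ maze.move dir='north'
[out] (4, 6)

~$ stack.pop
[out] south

~$ maze.move dir='north'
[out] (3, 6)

~$ maze.sense dir='east'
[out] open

~$ stack.push x='east'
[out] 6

~$ maze.move dir='east'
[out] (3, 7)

~$ maze.sense dir='north'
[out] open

~$ stack.push x='north'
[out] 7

~$ maze.move dir='north'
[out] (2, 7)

~$ maze.sense dir='north'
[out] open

~$ stack.push x='north'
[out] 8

~$ maze.move dir='north'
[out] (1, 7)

~$ maze.sense dir='north'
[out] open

~$ stack.push x='north'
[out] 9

~$ maze.move dir='north'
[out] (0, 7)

~$ maze.sense dir='west'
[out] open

~$ stack.push x='west'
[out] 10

~$ maze.move dir='west'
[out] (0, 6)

~$ maze.sense dir='west'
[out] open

~$ stack.push x='west'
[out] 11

~$ maze.move dir='west'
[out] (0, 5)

~$ maze.sense dir='west'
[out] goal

~$ maze.move dir='west'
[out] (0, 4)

Answer: (0, 4)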